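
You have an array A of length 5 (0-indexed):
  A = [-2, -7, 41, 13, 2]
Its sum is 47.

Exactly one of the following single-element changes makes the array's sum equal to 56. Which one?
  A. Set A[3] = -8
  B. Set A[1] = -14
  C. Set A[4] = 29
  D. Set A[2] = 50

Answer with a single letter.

Answer: D

Derivation:
Option A: A[3] 13->-8, delta=-21, new_sum=47+(-21)=26
Option B: A[1] -7->-14, delta=-7, new_sum=47+(-7)=40
Option C: A[4] 2->29, delta=27, new_sum=47+(27)=74
Option D: A[2] 41->50, delta=9, new_sum=47+(9)=56 <-- matches target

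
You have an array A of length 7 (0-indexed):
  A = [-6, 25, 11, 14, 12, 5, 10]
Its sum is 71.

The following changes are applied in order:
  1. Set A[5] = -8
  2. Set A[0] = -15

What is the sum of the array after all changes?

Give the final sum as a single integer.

Answer: 49

Derivation:
Initial sum: 71
Change 1: A[5] 5 -> -8, delta = -13, sum = 58
Change 2: A[0] -6 -> -15, delta = -9, sum = 49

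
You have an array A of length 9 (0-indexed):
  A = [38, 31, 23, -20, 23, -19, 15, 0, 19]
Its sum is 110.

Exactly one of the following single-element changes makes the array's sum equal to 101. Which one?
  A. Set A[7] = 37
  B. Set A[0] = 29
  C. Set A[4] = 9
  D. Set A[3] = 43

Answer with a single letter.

Answer: B

Derivation:
Option A: A[7] 0->37, delta=37, new_sum=110+(37)=147
Option B: A[0] 38->29, delta=-9, new_sum=110+(-9)=101 <-- matches target
Option C: A[4] 23->9, delta=-14, new_sum=110+(-14)=96
Option D: A[3] -20->43, delta=63, new_sum=110+(63)=173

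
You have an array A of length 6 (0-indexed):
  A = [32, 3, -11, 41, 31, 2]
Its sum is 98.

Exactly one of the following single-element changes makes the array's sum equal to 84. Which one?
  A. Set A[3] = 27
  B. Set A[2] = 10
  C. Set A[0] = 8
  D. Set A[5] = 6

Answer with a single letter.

Option A: A[3] 41->27, delta=-14, new_sum=98+(-14)=84 <-- matches target
Option B: A[2] -11->10, delta=21, new_sum=98+(21)=119
Option C: A[0] 32->8, delta=-24, new_sum=98+(-24)=74
Option D: A[5] 2->6, delta=4, new_sum=98+(4)=102

Answer: A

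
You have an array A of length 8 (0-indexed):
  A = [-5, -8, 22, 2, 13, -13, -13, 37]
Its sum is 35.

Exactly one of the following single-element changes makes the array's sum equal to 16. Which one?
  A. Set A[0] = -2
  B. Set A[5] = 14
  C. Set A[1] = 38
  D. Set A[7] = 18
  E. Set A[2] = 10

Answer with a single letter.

Option A: A[0] -5->-2, delta=3, new_sum=35+(3)=38
Option B: A[5] -13->14, delta=27, new_sum=35+(27)=62
Option C: A[1] -8->38, delta=46, new_sum=35+(46)=81
Option D: A[7] 37->18, delta=-19, new_sum=35+(-19)=16 <-- matches target
Option E: A[2] 22->10, delta=-12, new_sum=35+(-12)=23

Answer: D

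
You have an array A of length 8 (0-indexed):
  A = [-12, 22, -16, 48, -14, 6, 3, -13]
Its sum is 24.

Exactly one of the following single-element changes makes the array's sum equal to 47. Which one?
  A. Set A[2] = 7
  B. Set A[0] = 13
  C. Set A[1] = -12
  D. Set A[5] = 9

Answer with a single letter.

Option A: A[2] -16->7, delta=23, new_sum=24+(23)=47 <-- matches target
Option B: A[0] -12->13, delta=25, new_sum=24+(25)=49
Option C: A[1] 22->-12, delta=-34, new_sum=24+(-34)=-10
Option D: A[5] 6->9, delta=3, new_sum=24+(3)=27

Answer: A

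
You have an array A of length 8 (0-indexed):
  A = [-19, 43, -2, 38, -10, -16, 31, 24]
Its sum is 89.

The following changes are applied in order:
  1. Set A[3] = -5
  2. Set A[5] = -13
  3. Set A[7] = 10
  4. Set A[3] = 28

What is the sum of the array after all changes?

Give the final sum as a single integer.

Answer: 68

Derivation:
Initial sum: 89
Change 1: A[3] 38 -> -5, delta = -43, sum = 46
Change 2: A[5] -16 -> -13, delta = 3, sum = 49
Change 3: A[7] 24 -> 10, delta = -14, sum = 35
Change 4: A[3] -5 -> 28, delta = 33, sum = 68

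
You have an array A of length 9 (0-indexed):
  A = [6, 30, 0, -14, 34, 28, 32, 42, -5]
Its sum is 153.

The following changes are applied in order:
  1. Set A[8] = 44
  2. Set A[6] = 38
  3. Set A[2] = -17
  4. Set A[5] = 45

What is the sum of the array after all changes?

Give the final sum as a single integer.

Initial sum: 153
Change 1: A[8] -5 -> 44, delta = 49, sum = 202
Change 2: A[6] 32 -> 38, delta = 6, sum = 208
Change 3: A[2] 0 -> -17, delta = -17, sum = 191
Change 4: A[5] 28 -> 45, delta = 17, sum = 208

Answer: 208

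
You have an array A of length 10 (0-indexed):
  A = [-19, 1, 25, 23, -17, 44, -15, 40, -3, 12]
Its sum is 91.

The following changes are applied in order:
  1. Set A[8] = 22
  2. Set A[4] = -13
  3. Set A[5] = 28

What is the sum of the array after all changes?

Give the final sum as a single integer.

Answer: 104

Derivation:
Initial sum: 91
Change 1: A[8] -3 -> 22, delta = 25, sum = 116
Change 2: A[4] -17 -> -13, delta = 4, sum = 120
Change 3: A[5] 44 -> 28, delta = -16, sum = 104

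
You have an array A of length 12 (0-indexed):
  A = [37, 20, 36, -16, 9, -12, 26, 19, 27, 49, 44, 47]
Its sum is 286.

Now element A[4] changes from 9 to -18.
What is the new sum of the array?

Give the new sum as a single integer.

Old value at index 4: 9
New value at index 4: -18
Delta = -18 - 9 = -27
New sum = old_sum + delta = 286 + (-27) = 259

Answer: 259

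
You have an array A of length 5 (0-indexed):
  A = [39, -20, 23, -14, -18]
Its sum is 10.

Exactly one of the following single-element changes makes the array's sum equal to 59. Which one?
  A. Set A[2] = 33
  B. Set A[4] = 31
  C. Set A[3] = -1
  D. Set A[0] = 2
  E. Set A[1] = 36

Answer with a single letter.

Option A: A[2] 23->33, delta=10, new_sum=10+(10)=20
Option B: A[4] -18->31, delta=49, new_sum=10+(49)=59 <-- matches target
Option C: A[3] -14->-1, delta=13, new_sum=10+(13)=23
Option D: A[0] 39->2, delta=-37, new_sum=10+(-37)=-27
Option E: A[1] -20->36, delta=56, new_sum=10+(56)=66

Answer: B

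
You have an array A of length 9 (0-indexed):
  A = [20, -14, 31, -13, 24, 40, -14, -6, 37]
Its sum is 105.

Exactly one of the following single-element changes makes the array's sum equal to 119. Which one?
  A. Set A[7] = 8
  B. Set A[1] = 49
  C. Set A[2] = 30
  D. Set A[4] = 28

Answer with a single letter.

Option A: A[7] -6->8, delta=14, new_sum=105+(14)=119 <-- matches target
Option B: A[1] -14->49, delta=63, new_sum=105+(63)=168
Option C: A[2] 31->30, delta=-1, new_sum=105+(-1)=104
Option D: A[4] 24->28, delta=4, new_sum=105+(4)=109

Answer: A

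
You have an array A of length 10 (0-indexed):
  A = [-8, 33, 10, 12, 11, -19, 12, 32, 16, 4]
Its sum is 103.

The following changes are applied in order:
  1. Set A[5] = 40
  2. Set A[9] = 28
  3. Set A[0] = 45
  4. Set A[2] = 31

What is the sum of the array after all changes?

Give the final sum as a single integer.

Answer: 260

Derivation:
Initial sum: 103
Change 1: A[5] -19 -> 40, delta = 59, sum = 162
Change 2: A[9] 4 -> 28, delta = 24, sum = 186
Change 3: A[0] -8 -> 45, delta = 53, sum = 239
Change 4: A[2] 10 -> 31, delta = 21, sum = 260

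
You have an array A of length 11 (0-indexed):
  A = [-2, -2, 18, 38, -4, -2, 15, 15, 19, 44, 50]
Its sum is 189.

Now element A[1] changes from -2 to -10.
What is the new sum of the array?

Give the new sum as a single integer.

Old value at index 1: -2
New value at index 1: -10
Delta = -10 - -2 = -8
New sum = old_sum + delta = 189 + (-8) = 181

Answer: 181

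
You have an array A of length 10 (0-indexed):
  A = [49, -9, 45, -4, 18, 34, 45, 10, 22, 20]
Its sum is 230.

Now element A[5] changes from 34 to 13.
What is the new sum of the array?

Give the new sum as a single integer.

Answer: 209

Derivation:
Old value at index 5: 34
New value at index 5: 13
Delta = 13 - 34 = -21
New sum = old_sum + delta = 230 + (-21) = 209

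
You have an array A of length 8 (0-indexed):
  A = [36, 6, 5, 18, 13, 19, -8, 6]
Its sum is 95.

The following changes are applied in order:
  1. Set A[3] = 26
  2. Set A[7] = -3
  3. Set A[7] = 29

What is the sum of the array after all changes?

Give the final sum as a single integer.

Initial sum: 95
Change 1: A[3] 18 -> 26, delta = 8, sum = 103
Change 2: A[7] 6 -> -3, delta = -9, sum = 94
Change 3: A[7] -3 -> 29, delta = 32, sum = 126

Answer: 126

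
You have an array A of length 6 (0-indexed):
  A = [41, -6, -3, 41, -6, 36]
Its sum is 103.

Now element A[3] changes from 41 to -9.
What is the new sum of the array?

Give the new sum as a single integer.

Old value at index 3: 41
New value at index 3: -9
Delta = -9 - 41 = -50
New sum = old_sum + delta = 103 + (-50) = 53

Answer: 53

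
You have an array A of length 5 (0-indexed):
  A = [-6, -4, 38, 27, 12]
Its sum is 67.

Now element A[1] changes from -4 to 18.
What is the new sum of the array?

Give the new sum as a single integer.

Old value at index 1: -4
New value at index 1: 18
Delta = 18 - -4 = 22
New sum = old_sum + delta = 67 + (22) = 89

Answer: 89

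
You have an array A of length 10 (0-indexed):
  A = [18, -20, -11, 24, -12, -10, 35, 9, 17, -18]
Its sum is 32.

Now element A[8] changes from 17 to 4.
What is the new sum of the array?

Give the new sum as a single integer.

Answer: 19

Derivation:
Old value at index 8: 17
New value at index 8: 4
Delta = 4 - 17 = -13
New sum = old_sum + delta = 32 + (-13) = 19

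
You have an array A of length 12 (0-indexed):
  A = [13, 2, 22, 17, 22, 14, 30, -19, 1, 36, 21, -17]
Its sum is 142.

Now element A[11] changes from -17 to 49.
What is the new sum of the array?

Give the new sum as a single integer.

Old value at index 11: -17
New value at index 11: 49
Delta = 49 - -17 = 66
New sum = old_sum + delta = 142 + (66) = 208

Answer: 208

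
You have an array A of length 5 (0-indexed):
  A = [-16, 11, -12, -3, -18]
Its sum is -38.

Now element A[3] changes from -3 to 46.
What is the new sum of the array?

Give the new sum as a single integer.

Answer: 11

Derivation:
Old value at index 3: -3
New value at index 3: 46
Delta = 46 - -3 = 49
New sum = old_sum + delta = -38 + (49) = 11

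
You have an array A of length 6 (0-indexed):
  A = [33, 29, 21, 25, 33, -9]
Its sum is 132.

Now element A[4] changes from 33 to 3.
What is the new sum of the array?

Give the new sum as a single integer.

Answer: 102

Derivation:
Old value at index 4: 33
New value at index 4: 3
Delta = 3 - 33 = -30
New sum = old_sum + delta = 132 + (-30) = 102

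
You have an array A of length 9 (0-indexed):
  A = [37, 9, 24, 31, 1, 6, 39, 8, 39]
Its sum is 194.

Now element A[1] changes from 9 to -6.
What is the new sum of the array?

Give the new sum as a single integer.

Old value at index 1: 9
New value at index 1: -6
Delta = -6 - 9 = -15
New sum = old_sum + delta = 194 + (-15) = 179

Answer: 179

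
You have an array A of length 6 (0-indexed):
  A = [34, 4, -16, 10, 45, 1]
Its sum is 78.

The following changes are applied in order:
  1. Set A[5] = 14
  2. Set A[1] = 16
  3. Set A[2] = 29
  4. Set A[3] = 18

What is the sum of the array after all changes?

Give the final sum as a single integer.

Initial sum: 78
Change 1: A[5] 1 -> 14, delta = 13, sum = 91
Change 2: A[1] 4 -> 16, delta = 12, sum = 103
Change 3: A[2] -16 -> 29, delta = 45, sum = 148
Change 4: A[3] 10 -> 18, delta = 8, sum = 156

Answer: 156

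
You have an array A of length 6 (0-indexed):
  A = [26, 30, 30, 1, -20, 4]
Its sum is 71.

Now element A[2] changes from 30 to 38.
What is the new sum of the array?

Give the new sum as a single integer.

Answer: 79

Derivation:
Old value at index 2: 30
New value at index 2: 38
Delta = 38 - 30 = 8
New sum = old_sum + delta = 71 + (8) = 79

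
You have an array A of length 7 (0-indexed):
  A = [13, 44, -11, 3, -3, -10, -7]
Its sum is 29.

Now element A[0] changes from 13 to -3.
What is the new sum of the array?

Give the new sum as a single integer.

Answer: 13

Derivation:
Old value at index 0: 13
New value at index 0: -3
Delta = -3 - 13 = -16
New sum = old_sum + delta = 29 + (-16) = 13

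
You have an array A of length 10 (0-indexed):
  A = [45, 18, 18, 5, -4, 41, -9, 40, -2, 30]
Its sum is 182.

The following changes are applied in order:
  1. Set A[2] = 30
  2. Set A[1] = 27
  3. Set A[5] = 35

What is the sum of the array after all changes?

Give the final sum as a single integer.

Initial sum: 182
Change 1: A[2] 18 -> 30, delta = 12, sum = 194
Change 2: A[1] 18 -> 27, delta = 9, sum = 203
Change 3: A[5] 41 -> 35, delta = -6, sum = 197

Answer: 197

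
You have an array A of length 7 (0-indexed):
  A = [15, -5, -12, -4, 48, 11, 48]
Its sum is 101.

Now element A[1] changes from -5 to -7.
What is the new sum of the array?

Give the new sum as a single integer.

Answer: 99

Derivation:
Old value at index 1: -5
New value at index 1: -7
Delta = -7 - -5 = -2
New sum = old_sum + delta = 101 + (-2) = 99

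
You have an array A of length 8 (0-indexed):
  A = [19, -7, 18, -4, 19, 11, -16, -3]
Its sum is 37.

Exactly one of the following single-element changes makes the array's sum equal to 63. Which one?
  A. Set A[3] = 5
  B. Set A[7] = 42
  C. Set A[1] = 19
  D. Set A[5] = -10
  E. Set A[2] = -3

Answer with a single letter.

Answer: C

Derivation:
Option A: A[3] -4->5, delta=9, new_sum=37+(9)=46
Option B: A[7] -3->42, delta=45, new_sum=37+(45)=82
Option C: A[1] -7->19, delta=26, new_sum=37+(26)=63 <-- matches target
Option D: A[5] 11->-10, delta=-21, new_sum=37+(-21)=16
Option E: A[2] 18->-3, delta=-21, new_sum=37+(-21)=16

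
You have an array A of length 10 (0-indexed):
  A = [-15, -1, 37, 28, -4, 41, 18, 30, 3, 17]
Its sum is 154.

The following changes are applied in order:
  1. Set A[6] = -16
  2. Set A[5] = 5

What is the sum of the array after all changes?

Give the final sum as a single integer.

Answer: 84

Derivation:
Initial sum: 154
Change 1: A[6] 18 -> -16, delta = -34, sum = 120
Change 2: A[5] 41 -> 5, delta = -36, sum = 84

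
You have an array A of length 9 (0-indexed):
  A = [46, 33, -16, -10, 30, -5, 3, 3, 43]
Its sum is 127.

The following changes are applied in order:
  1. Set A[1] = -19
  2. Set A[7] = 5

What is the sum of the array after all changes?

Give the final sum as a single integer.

Answer: 77

Derivation:
Initial sum: 127
Change 1: A[1] 33 -> -19, delta = -52, sum = 75
Change 2: A[7] 3 -> 5, delta = 2, sum = 77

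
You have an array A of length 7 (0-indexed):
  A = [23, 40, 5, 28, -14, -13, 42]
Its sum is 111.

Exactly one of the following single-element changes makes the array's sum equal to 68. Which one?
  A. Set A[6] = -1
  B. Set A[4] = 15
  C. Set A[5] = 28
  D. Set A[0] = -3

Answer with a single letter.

Option A: A[6] 42->-1, delta=-43, new_sum=111+(-43)=68 <-- matches target
Option B: A[4] -14->15, delta=29, new_sum=111+(29)=140
Option C: A[5] -13->28, delta=41, new_sum=111+(41)=152
Option D: A[0] 23->-3, delta=-26, new_sum=111+(-26)=85

Answer: A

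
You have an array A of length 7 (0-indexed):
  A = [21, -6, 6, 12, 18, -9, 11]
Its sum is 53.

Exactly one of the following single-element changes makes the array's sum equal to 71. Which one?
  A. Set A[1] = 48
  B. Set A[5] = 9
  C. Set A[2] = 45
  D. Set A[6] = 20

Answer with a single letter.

Option A: A[1] -6->48, delta=54, new_sum=53+(54)=107
Option B: A[5] -9->9, delta=18, new_sum=53+(18)=71 <-- matches target
Option C: A[2] 6->45, delta=39, new_sum=53+(39)=92
Option D: A[6] 11->20, delta=9, new_sum=53+(9)=62

Answer: B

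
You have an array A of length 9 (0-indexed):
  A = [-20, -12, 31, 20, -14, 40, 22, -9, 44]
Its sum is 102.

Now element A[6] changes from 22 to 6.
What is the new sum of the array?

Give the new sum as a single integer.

Old value at index 6: 22
New value at index 6: 6
Delta = 6 - 22 = -16
New sum = old_sum + delta = 102 + (-16) = 86

Answer: 86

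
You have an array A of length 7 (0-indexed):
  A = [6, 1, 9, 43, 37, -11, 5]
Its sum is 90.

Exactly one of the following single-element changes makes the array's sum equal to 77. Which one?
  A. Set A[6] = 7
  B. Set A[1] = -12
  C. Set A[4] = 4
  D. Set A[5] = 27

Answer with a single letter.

Option A: A[6] 5->7, delta=2, new_sum=90+(2)=92
Option B: A[1] 1->-12, delta=-13, new_sum=90+(-13)=77 <-- matches target
Option C: A[4] 37->4, delta=-33, new_sum=90+(-33)=57
Option D: A[5] -11->27, delta=38, new_sum=90+(38)=128

Answer: B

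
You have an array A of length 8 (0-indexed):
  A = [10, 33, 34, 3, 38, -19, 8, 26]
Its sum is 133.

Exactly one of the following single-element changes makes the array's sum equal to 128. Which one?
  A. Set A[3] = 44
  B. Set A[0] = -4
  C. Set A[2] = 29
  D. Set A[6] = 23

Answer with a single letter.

Option A: A[3] 3->44, delta=41, new_sum=133+(41)=174
Option B: A[0] 10->-4, delta=-14, new_sum=133+(-14)=119
Option C: A[2] 34->29, delta=-5, new_sum=133+(-5)=128 <-- matches target
Option D: A[6] 8->23, delta=15, new_sum=133+(15)=148

Answer: C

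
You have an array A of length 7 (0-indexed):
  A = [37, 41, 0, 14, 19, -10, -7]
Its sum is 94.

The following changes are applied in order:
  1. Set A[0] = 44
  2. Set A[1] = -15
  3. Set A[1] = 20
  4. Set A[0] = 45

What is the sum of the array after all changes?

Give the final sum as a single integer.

Initial sum: 94
Change 1: A[0] 37 -> 44, delta = 7, sum = 101
Change 2: A[1] 41 -> -15, delta = -56, sum = 45
Change 3: A[1] -15 -> 20, delta = 35, sum = 80
Change 4: A[0] 44 -> 45, delta = 1, sum = 81

Answer: 81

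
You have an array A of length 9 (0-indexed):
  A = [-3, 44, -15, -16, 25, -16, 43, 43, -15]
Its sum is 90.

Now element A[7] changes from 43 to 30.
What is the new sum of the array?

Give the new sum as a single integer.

Answer: 77

Derivation:
Old value at index 7: 43
New value at index 7: 30
Delta = 30 - 43 = -13
New sum = old_sum + delta = 90 + (-13) = 77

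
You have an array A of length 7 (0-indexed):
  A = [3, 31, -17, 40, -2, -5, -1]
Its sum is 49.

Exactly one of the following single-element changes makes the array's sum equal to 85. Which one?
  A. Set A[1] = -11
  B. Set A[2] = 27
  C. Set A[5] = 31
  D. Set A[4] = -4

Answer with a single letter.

Answer: C

Derivation:
Option A: A[1] 31->-11, delta=-42, new_sum=49+(-42)=7
Option B: A[2] -17->27, delta=44, new_sum=49+(44)=93
Option C: A[5] -5->31, delta=36, new_sum=49+(36)=85 <-- matches target
Option D: A[4] -2->-4, delta=-2, new_sum=49+(-2)=47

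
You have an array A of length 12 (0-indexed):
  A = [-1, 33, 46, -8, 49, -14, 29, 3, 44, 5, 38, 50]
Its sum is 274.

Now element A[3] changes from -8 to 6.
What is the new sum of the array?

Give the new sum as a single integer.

Old value at index 3: -8
New value at index 3: 6
Delta = 6 - -8 = 14
New sum = old_sum + delta = 274 + (14) = 288

Answer: 288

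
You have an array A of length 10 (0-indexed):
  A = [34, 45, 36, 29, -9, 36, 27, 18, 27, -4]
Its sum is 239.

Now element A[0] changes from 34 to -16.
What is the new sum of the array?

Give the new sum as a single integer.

Old value at index 0: 34
New value at index 0: -16
Delta = -16 - 34 = -50
New sum = old_sum + delta = 239 + (-50) = 189

Answer: 189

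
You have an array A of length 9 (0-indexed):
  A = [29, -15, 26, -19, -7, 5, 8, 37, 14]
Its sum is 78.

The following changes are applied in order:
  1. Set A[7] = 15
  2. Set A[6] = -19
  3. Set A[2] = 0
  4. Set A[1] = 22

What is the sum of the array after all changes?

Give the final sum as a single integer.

Initial sum: 78
Change 1: A[7] 37 -> 15, delta = -22, sum = 56
Change 2: A[6] 8 -> -19, delta = -27, sum = 29
Change 3: A[2] 26 -> 0, delta = -26, sum = 3
Change 4: A[1] -15 -> 22, delta = 37, sum = 40

Answer: 40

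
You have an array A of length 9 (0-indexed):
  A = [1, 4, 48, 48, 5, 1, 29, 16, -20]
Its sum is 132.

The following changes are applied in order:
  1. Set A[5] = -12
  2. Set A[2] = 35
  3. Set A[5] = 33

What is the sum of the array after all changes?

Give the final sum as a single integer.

Answer: 151

Derivation:
Initial sum: 132
Change 1: A[5] 1 -> -12, delta = -13, sum = 119
Change 2: A[2] 48 -> 35, delta = -13, sum = 106
Change 3: A[5] -12 -> 33, delta = 45, sum = 151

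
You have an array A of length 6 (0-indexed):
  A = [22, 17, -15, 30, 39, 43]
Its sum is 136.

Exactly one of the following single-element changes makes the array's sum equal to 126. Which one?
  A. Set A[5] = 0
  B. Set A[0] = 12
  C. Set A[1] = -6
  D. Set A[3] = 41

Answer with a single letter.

Option A: A[5] 43->0, delta=-43, new_sum=136+(-43)=93
Option B: A[0] 22->12, delta=-10, new_sum=136+(-10)=126 <-- matches target
Option C: A[1] 17->-6, delta=-23, new_sum=136+(-23)=113
Option D: A[3] 30->41, delta=11, new_sum=136+(11)=147

Answer: B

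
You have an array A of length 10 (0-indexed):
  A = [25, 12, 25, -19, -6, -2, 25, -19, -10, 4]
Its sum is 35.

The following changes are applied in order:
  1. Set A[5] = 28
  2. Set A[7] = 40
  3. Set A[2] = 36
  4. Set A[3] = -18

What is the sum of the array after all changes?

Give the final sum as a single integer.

Initial sum: 35
Change 1: A[5] -2 -> 28, delta = 30, sum = 65
Change 2: A[7] -19 -> 40, delta = 59, sum = 124
Change 3: A[2] 25 -> 36, delta = 11, sum = 135
Change 4: A[3] -19 -> -18, delta = 1, sum = 136

Answer: 136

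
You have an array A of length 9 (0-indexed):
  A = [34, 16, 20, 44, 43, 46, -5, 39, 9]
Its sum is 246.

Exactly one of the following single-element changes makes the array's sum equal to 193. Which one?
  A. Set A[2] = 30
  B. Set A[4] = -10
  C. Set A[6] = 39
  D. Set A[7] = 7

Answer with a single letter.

Answer: B

Derivation:
Option A: A[2] 20->30, delta=10, new_sum=246+(10)=256
Option B: A[4] 43->-10, delta=-53, new_sum=246+(-53)=193 <-- matches target
Option C: A[6] -5->39, delta=44, new_sum=246+(44)=290
Option D: A[7] 39->7, delta=-32, new_sum=246+(-32)=214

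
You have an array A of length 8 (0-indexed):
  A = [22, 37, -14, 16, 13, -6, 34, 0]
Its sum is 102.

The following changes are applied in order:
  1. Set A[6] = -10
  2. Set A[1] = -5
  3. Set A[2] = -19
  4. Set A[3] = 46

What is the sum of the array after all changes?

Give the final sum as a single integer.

Answer: 41

Derivation:
Initial sum: 102
Change 1: A[6] 34 -> -10, delta = -44, sum = 58
Change 2: A[1] 37 -> -5, delta = -42, sum = 16
Change 3: A[2] -14 -> -19, delta = -5, sum = 11
Change 4: A[3] 16 -> 46, delta = 30, sum = 41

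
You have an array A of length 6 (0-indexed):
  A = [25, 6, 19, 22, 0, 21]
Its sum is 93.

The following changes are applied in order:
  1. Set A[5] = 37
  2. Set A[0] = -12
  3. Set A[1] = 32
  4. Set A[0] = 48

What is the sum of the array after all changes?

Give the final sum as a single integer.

Initial sum: 93
Change 1: A[5] 21 -> 37, delta = 16, sum = 109
Change 2: A[0] 25 -> -12, delta = -37, sum = 72
Change 3: A[1] 6 -> 32, delta = 26, sum = 98
Change 4: A[0] -12 -> 48, delta = 60, sum = 158

Answer: 158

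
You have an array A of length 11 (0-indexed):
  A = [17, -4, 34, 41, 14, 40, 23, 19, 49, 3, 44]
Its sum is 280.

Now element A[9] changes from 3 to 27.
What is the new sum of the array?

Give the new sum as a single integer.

Answer: 304

Derivation:
Old value at index 9: 3
New value at index 9: 27
Delta = 27 - 3 = 24
New sum = old_sum + delta = 280 + (24) = 304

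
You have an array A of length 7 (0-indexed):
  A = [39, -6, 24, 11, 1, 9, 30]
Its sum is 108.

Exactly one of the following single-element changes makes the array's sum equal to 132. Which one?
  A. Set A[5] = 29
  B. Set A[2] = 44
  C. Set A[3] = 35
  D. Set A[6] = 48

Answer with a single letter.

Answer: C

Derivation:
Option A: A[5] 9->29, delta=20, new_sum=108+(20)=128
Option B: A[2] 24->44, delta=20, new_sum=108+(20)=128
Option C: A[3] 11->35, delta=24, new_sum=108+(24)=132 <-- matches target
Option D: A[6] 30->48, delta=18, new_sum=108+(18)=126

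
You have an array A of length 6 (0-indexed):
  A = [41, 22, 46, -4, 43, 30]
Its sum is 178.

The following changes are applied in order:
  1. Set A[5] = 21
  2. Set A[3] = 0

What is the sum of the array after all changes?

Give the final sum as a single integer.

Initial sum: 178
Change 1: A[5] 30 -> 21, delta = -9, sum = 169
Change 2: A[3] -4 -> 0, delta = 4, sum = 173

Answer: 173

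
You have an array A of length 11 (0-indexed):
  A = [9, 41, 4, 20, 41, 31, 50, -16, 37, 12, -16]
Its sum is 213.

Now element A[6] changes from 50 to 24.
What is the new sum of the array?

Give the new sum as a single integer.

Old value at index 6: 50
New value at index 6: 24
Delta = 24 - 50 = -26
New sum = old_sum + delta = 213 + (-26) = 187

Answer: 187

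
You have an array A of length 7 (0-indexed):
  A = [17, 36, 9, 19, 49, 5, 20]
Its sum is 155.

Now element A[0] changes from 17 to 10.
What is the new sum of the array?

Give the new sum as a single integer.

Answer: 148

Derivation:
Old value at index 0: 17
New value at index 0: 10
Delta = 10 - 17 = -7
New sum = old_sum + delta = 155 + (-7) = 148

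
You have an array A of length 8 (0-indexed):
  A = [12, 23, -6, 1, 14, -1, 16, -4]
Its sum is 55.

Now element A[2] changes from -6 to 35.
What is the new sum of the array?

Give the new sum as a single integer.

Answer: 96

Derivation:
Old value at index 2: -6
New value at index 2: 35
Delta = 35 - -6 = 41
New sum = old_sum + delta = 55 + (41) = 96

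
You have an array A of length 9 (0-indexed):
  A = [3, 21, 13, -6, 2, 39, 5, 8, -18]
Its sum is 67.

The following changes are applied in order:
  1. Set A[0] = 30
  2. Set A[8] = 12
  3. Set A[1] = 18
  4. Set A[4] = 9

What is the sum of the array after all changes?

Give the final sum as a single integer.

Answer: 128

Derivation:
Initial sum: 67
Change 1: A[0] 3 -> 30, delta = 27, sum = 94
Change 2: A[8] -18 -> 12, delta = 30, sum = 124
Change 3: A[1] 21 -> 18, delta = -3, sum = 121
Change 4: A[4] 2 -> 9, delta = 7, sum = 128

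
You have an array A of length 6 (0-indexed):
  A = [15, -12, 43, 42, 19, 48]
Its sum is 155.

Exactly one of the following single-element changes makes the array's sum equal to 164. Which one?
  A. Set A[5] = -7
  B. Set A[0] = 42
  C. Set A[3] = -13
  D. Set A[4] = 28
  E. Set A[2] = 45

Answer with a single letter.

Option A: A[5] 48->-7, delta=-55, new_sum=155+(-55)=100
Option B: A[0] 15->42, delta=27, new_sum=155+(27)=182
Option C: A[3] 42->-13, delta=-55, new_sum=155+(-55)=100
Option D: A[4] 19->28, delta=9, new_sum=155+(9)=164 <-- matches target
Option E: A[2] 43->45, delta=2, new_sum=155+(2)=157

Answer: D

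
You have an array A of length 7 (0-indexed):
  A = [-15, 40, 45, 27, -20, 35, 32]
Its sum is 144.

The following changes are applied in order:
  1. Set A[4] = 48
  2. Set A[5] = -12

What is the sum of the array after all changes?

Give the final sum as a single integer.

Initial sum: 144
Change 1: A[4] -20 -> 48, delta = 68, sum = 212
Change 2: A[5] 35 -> -12, delta = -47, sum = 165

Answer: 165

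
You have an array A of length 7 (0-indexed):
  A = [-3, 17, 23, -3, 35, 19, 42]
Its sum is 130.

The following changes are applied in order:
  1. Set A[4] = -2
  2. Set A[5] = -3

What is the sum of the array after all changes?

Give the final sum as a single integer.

Initial sum: 130
Change 1: A[4] 35 -> -2, delta = -37, sum = 93
Change 2: A[5] 19 -> -3, delta = -22, sum = 71

Answer: 71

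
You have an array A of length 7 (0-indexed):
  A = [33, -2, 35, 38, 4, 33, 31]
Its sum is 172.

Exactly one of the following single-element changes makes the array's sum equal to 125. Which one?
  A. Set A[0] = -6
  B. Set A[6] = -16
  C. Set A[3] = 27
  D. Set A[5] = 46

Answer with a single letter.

Option A: A[0] 33->-6, delta=-39, new_sum=172+(-39)=133
Option B: A[6] 31->-16, delta=-47, new_sum=172+(-47)=125 <-- matches target
Option C: A[3] 38->27, delta=-11, new_sum=172+(-11)=161
Option D: A[5] 33->46, delta=13, new_sum=172+(13)=185

Answer: B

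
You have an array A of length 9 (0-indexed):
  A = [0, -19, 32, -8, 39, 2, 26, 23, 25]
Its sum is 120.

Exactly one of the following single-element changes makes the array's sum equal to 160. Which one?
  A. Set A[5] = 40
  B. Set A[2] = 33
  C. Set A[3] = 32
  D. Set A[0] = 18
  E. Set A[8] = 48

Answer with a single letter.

Answer: C

Derivation:
Option A: A[5] 2->40, delta=38, new_sum=120+(38)=158
Option B: A[2] 32->33, delta=1, new_sum=120+(1)=121
Option C: A[3] -8->32, delta=40, new_sum=120+(40)=160 <-- matches target
Option D: A[0] 0->18, delta=18, new_sum=120+(18)=138
Option E: A[8] 25->48, delta=23, new_sum=120+(23)=143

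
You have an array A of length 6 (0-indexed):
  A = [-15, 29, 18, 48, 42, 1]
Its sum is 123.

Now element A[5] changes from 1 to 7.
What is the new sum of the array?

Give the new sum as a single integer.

Answer: 129

Derivation:
Old value at index 5: 1
New value at index 5: 7
Delta = 7 - 1 = 6
New sum = old_sum + delta = 123 + (6) = 129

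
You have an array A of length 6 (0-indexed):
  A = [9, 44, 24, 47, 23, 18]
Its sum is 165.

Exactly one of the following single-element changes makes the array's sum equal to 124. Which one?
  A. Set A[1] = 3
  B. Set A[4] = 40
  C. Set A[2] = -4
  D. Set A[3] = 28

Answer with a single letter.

Option A: A[1] 44->3, delta=-41, new_sum=165+(-41)=124 <-- matches target
Option B: A[4] 23->40, delta=17, new_sum=165+(17)=182
Option C: A[2] 24->-4, delta=-28, new_sum=165+(-28)=137
Option D: A[3] 47->28, delta=-19, new_sum=165+(-19)=146

Answer: A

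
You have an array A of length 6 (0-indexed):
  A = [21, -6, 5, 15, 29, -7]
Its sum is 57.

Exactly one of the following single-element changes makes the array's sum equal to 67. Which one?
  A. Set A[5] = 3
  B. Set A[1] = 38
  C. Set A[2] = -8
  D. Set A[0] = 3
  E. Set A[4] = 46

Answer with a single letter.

Answer: A

Derivation:
Option A: A[5] -7->3, delta=10, new_sum=57+(10)=67 <-- matches target
Option B: A[1] -6->38, delta=44, new_sum=57+(44)=101
Option C: A[2] 5->-8, delta=-13, new_sum=57+(-13)=44
Option D: A[0] 21->3, delta=-18, new_sum=57+(-18)=39
Option E: A[4] 29->46, delta=17, new_sum=57+(17)=74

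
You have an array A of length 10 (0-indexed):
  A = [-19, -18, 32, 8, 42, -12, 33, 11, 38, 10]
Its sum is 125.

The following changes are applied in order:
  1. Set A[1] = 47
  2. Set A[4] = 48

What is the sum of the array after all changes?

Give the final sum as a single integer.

Initial sum: 125
Change 1: A[1] -18 -> 47, delta = 65, sum = 190
Change 2: A[4] 42 -> 48, delta = 6, sum = 196

Answer: 196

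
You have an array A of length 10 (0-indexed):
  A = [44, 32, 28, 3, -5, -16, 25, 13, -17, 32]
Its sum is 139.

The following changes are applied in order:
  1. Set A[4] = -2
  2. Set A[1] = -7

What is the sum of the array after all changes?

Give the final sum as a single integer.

Answer: 103

Derivation:
Initial sum: 139
Change 1: A[4] -5 -> -2, delta = 3, sum = 142
Change 2: A[1] 32 -> -7, delta = -39, sum = 103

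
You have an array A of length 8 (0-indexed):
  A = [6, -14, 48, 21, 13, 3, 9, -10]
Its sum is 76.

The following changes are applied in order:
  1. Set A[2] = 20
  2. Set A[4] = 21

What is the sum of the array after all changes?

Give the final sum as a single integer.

Answer: 56

Derivation:
Initial sum: 76
Change 1: A[2] 48 -> 20, delta = -28, sum = 48
Change 2: A[4] 13 -> 21, delta = 8, sum = 56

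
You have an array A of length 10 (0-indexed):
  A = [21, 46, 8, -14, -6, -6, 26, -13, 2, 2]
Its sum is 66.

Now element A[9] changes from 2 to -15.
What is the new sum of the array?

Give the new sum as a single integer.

Answer: 49

Derivation:
Old value at index 9: 2
New value at index 9: -15
Delta = -15 - 2 = -17
New sum = old_sum + delta = 66 + (-17) = 49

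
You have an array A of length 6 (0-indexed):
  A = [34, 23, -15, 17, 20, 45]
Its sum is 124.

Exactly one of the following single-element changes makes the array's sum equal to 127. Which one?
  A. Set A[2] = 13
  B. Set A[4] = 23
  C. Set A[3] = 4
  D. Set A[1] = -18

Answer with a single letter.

Option A: A[2] -15->13, delta=28, new_sum=124+(28)=152
Option B: A[4] 20->23, delta=3, new_sum=124+(3)=127 <-- matches target
Option C: A[3] 17->4, delta=-13, new_sum=124+(-13)=111
Option D: A[1] 23->-18, delta=-41, new_sum=124+(-41)=83

Answer: B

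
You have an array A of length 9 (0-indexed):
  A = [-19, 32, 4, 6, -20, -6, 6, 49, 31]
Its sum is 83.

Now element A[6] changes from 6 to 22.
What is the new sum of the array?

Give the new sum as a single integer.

Answer: 99

Derivation:
Old value at index 6: 6
New value at index 6: 22
Delta = 22 - 6 = 16
New sum = old_sum + delta = 83 + (16) = 99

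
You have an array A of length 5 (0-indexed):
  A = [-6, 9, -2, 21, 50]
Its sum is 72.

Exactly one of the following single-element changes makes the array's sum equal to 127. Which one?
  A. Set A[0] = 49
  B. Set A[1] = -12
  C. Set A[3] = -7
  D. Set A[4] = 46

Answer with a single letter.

Answer: A

Derivation:
Option A: A[0] -6->49, delta=55, new_sum=72+(55)=127 <-- matches target
Option B: A[1] 9->-12, delta=-21, new_sum=72+(-21)=51
Option C: A[3] 21->-7, delta=-28, new_sum=72+(-28)=44
Option D: A[4] 50->46, delta=-4, new_sum=72+(-4)=68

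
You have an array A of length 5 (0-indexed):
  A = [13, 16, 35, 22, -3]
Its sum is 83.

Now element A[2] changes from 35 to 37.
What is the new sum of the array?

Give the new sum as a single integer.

Old value at index 2: 35
New value at index 2: 37
Delta = 37 - 35 = 2
New sum = old_sum + delta = 83 + (2) = 85

Answer: 85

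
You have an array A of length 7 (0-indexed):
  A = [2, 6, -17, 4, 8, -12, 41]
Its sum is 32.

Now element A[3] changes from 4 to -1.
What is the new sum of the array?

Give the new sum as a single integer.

Answer: 27

Derivation:
Old value at index 3: 4
New value at index 3: -1
Delta = -1 - 4 = -5
New sum = old_sum + delta = 32 + (-5) = 27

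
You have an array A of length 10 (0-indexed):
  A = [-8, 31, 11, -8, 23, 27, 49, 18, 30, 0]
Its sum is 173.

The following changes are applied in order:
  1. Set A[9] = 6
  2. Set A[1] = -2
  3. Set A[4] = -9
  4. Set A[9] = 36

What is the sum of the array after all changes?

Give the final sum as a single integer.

Answer: 144

Derivation:
Initial sum: 173
Change 1: A[9] 0 -> 6, delta = 6, sum = 179
Change 2: A[1] 31 -> -2, delta = -33, sum = 146
Change 3: A[4] 23 -> -9, delta = -32, sum = 114
Change 4: A[9] 6 -> 36, delta = 30, sum = 144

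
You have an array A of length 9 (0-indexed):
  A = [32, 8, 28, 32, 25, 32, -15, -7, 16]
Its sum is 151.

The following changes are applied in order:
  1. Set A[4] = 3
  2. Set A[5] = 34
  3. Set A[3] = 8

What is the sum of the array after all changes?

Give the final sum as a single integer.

Answer: 107

Derivation:
Initial sum: 151
Change 1: A[4] 25 -> 3, delta = -22, sum = 129
Change 2: A[5] 32 -> 34, delta = 2, sum = 131
Change 3: A[3] 32 -> 8, delta = -24, sum = 107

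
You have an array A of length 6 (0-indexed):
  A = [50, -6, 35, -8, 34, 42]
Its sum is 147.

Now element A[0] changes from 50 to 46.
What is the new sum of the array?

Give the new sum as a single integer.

Answer: 143

Derivation:
Old value at index 0: 50
New value at index 0: 46
Delta = 46 - 50 = -4
New sum = old_sum + delta = 147 + (-4) = 143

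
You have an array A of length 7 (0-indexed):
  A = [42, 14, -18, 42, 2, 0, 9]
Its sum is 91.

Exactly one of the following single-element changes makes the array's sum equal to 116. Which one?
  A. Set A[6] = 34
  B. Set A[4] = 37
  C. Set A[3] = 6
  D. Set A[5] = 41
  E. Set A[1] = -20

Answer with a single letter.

Answer: A

Derivation:
Option A: A[6] 9->34, delta=25, new_sum=91+(25)=116 <-- matches target
Option B: A[4] 2->37, delta=35, new_sum=91+(35)=126
Option C: A[3] 42->6, delta=-36, new_sum=91+(-36)=55
Option D: A[5] 0->41, delta=41, new_sum=91+(41)=132
Option E: A[1] 14->-20, delta=-34, new_sum=91+(-34)=57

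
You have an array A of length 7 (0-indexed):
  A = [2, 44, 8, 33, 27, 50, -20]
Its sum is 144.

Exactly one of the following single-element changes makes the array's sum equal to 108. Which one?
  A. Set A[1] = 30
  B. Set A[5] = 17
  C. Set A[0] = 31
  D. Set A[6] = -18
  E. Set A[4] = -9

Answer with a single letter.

Answer: E

Derivation:
Option A: A[1] 44->30, delta=-14, new_sum=144+(-14)=130
Option B: A[5] 50->17, delta=-33, new_sum=144+(-33)=111
Option C: A[0] 2->31, delta=29, new_sum=144+(29)=173
Option D: A[6] -20->-18, delta=2, new_sum=144+(2)=146
Option E: A[4] 27->-9, delta=-36, new_sum=144+(-36)=108 <-- matches target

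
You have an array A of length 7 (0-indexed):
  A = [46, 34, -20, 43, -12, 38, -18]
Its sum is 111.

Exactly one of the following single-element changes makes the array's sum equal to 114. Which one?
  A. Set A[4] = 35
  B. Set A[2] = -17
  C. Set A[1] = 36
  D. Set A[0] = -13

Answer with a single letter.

Option A: A[4] -12->35, delta=47, new_sum=111+(47)=158
Option B: A[2] -20->-17, delta=3, new_sum=111+(3)=114 <-- matches target
Option C: A[1] 34->36, delta=2, new_sum=111+(2)=113
Option D: A[0] 46->-13, delta=-59, new_sum=111+(-59)=52

Answer: B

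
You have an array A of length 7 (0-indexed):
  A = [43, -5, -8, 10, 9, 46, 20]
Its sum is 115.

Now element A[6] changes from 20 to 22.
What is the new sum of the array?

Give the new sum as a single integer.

Old value at index 6: 20
New value at index 6: 22
Delta = 22 - 20 = 2
New sum = old_sum + delta = 115 + (2) = 117

Answer: 117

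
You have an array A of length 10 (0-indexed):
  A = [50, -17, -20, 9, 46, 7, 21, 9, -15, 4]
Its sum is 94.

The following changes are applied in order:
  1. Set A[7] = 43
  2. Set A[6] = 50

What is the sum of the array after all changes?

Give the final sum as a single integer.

Initial sum: 94
Change 1: A[7] 9 -> 43, delta = 34, sum = 128
Change 2: A[6] 21 -> 50, delta = 29, sum = 157

Answer: 157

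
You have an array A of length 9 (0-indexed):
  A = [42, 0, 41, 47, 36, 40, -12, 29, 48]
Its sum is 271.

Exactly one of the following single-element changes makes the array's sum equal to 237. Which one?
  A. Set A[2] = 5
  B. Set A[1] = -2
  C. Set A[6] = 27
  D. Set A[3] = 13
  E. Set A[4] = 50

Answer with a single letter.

Answer: D

Derivation:
Option A: A[2] 41->5, delta=-36, new_sum=271+(-36)=235
Option B: A[1] 0->-2, delta=-2, new_sum=271+(-2)=269
Option C: A[6] -12->27, delta=39, new_sum=271+(39)=310
Option D: A[3] 47->13, delta=-34, new_sum=271+(-34)=237 <-- matches target
Option E: A[4] 36->50, delta=14, new_sum=271+(14)=285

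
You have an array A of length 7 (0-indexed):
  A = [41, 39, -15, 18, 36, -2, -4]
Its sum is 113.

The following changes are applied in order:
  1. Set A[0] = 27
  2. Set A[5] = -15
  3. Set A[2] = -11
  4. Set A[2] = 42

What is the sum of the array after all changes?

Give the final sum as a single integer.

Initial sum: 113
Change 1: A[0] 41 -> 27, delta = -14, sum = 99
Change 2: A[5] -2 -> -15, delta = -13, sum = 86
Change 3: A[2] -15 -> -11, delta = 4, sum = 90
Change 4: A[2] -11 -> 42, delta = 53, sum = 143

Answer: 143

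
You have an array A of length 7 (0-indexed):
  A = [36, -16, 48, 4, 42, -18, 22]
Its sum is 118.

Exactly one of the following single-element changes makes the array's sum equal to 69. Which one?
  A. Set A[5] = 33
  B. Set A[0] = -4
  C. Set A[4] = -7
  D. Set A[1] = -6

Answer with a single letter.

Answer: C

Derivation:
Option A: A[5] -18->33, delta=51, new_sum=118+(51)=169
Option B: A[0] 36->-4, delta=-40, new_sum=118+(-40)=78
Option C: A[4] 42->-7, delta=-49, new_sum=118+(-49)=69 <-- matches target
Option D: A[1] -16->-6, delta=10, new_sum=118+(10)=128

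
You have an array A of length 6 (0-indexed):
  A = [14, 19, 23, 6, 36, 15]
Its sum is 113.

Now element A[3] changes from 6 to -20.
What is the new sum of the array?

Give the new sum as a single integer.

Answer: 87

Derivation:
Old value at index 3: 6
New value at index 3: -20
Delta = -20 - 6 = -26
New sum = old_sum + delta = 113 + (-26) = 87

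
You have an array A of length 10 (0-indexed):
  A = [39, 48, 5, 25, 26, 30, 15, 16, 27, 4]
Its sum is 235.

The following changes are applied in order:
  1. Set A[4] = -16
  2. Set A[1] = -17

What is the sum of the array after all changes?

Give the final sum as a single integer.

Initial sum: 235
Change 1: A[4] 26 -> -16, delta = -42, sum = 193
Change 2: A[1] 48 -> -17, delta = -65, sum = 128

Answer: 128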